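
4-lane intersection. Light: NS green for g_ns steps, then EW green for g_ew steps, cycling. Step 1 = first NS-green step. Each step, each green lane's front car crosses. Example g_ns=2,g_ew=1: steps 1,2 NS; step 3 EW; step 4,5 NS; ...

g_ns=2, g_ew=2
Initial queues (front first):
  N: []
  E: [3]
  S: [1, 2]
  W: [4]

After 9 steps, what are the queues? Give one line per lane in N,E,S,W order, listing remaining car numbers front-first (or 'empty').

Step 1 [NS]: N:empty,E:wait,S:car1-GO,W:wait | queues: N=0 E=1 S=1 W=1
Step 2 [NS]: N:empty,E:wait,S:car2-GO,W:wait | queues: N=0 E=1 S=0 W=1
Step 3 [EW]: N:wait,E:car3-GO,S:wait,W:car4-GO | queues: N=0 E=0 S=0 W=0

N: empty
E: empty
S: empty
W: empty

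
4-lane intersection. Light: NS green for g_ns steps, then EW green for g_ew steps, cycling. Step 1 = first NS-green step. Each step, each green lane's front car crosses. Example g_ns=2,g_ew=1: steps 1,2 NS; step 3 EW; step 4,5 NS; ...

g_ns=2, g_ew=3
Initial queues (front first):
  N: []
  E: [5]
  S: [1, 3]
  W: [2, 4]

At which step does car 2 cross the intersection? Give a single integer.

Step 1 [NS]: N:empty,E:wait,S:car1-GO,W:wait | queues: N=0 E=1 S=1 W=2
Step 2 [NS]: N:empty,E:wait,S:car3-GO,W:wait | queues: N=0 E=1 S=0 W=2
Step 3 [EW]: N:wait,E:car5-GO,S:wait,W:car2-GO | queues: N=0 E=0 S=0 W=1
Step 4 [EW]: N:wait,E:empty,S:wait,W:car4-GO | queues: N=0 E=0 S=0 W=0
Car 2 crosses at step 3

3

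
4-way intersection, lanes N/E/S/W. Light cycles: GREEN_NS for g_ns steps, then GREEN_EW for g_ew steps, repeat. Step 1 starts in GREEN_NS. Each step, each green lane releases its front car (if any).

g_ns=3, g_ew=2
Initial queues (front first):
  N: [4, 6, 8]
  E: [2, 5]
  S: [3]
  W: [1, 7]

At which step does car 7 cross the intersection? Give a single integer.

Step 1 [NS]: N:car4-GO,E:wait,S:car3-GO,W:wait | queues: N=2 E=2 S=0 W=2
Step 2 [NS]: N:car6-GO,E:wait,S:empty,W:wait | queues: N=1 E=2 S=0 W=2
Step 3 [NS]: N:car8-GO,E:wait,S:empty,W:wait | queues: N=0 E=2 S=0 W=2
Step 4 [EW]: N:wait,E:car2-GO,S:wait,W:car1-GO | queues: N=0 E=1 S=0 W=1
Step 5 [EW]: N:wait,E:car5-GO,S:wait,W:car7-GO | queues: N=0 E=0 S=0 W=0
Car 7 crosses at step 5

5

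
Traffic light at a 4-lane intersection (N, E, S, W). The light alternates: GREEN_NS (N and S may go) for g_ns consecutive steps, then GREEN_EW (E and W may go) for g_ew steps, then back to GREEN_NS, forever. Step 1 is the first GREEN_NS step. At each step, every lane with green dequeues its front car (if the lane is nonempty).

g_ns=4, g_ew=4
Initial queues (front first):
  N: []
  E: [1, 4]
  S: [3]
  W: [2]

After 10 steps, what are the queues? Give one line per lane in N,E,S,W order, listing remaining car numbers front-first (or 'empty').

Step 1 [NS]: N:empty,E:wait,S:car3-GO,W:wait | queues: N=0 E=2 S=0 W=1
Step 2 [NS]: N:empty,E:wait,S:empty,W:wait | queues: N=0 E=2 S=0 W=1
Step 3 [NS]: N:empty,E:wait,S:empty,W:wait | queues: N=0 E=2 S=0 W=1
Step 4 [NS]: N:empty,E:wait,S:empty,W:wait | queues: N=0 E=2 S=0 W=1
Step 5 [EW]: N:wait,E:car1-GO,S:wait,W:car2-GO | queues: N=0 E=1 S=0 W=0
Step 6 [EW]: N:wait,E:car4-GO,S:wait,W:empty | queues: N=0 E=0 S=0 W=0

N: empty
E: empty
S: empty
W: empty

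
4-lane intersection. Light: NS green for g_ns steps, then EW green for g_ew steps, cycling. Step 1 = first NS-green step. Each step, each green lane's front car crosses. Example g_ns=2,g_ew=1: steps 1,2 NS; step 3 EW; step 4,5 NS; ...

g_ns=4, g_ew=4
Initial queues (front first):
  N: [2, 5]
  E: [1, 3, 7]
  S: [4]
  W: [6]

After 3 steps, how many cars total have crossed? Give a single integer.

Answer: 3

Derivation:
Step 1 [NS]: N:car2-GO,E:wait,S:car4-GO,W:wait | queues: N=1 E=3 S=0 W=1
Step 2 [NS]: N:car5-GO,E:wait,S:empty,W:wait | queues: N=0 E=3 S=0 W=1
Step 3 [NS]: N:empty,E:wait,S:empty,W:wait | queues: N=0 E=3 S=0 W=1
Cars crossed by step 3: 3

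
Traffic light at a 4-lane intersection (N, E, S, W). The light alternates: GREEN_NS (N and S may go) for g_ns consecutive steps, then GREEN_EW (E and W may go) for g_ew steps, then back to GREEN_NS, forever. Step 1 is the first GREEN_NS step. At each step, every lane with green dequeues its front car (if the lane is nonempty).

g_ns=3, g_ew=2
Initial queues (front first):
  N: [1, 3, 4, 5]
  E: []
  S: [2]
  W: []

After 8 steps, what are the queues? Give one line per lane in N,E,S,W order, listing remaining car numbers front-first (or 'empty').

Step 1 [NS]: N:car1-GO,E:wait,S:car2-GO,W:wait | queues: N=3 E=0 S=0 W=0
Step 2 [NS]: N:car3-GO,E:wait,S:empty,W:wait | queues: N=2 E=0 S=0 W=0
Step 3 [NS]: N:car4-GO,E:wait,S:empty,W:wait | queues: N=1 E=0 S=0 W=0
Step 4 [EW]: N:wait,E:empty,S:wait,W:empty | queues: N=1 E=0 S=0 W=0
Step 5 [EW]: N:wait,E:empty,S:wait,W:empty | queues: N=1 E=0 S=0 W=0
Step 6 [NS]: N:car5-GO,E:wait,S:empty,W:wait | queues: N=0 E=0 S=0 W=0

N: empty
E: empty
S: empty
W: empty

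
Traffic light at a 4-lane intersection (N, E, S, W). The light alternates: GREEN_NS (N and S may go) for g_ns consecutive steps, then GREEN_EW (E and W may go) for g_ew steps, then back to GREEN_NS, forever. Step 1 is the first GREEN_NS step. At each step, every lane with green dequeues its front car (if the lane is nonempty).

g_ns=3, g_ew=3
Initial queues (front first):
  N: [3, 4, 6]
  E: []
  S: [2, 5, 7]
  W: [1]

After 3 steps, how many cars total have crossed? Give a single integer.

Answer: 6

Derivation:
Step 1 [NS]: N:car3-GO,E:wait,S:car2-GO,W:wait | queues: N=2 E=0 S=2 W=1
Step 2 [NS]: N:car4-GO,E:wait,S:car5-GO,W:wait | queues: N=1 E=0 S=1 W=1
Step 3 [NS]: N:car6-GO,E:wait,S:car7-GO,W:wait | queues: N=0 E=0 S=0 W=1
Cars crossed by step 3: 6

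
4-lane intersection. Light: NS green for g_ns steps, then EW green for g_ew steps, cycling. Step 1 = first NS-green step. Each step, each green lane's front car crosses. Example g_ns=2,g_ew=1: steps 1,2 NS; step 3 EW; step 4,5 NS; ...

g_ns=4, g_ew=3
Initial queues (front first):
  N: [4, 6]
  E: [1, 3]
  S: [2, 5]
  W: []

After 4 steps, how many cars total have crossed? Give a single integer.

Answer: 4

Derivation:
Step 1 [NS]: N:car4-GO,E:wait,S:car2-GO,W:wait | queues: N=1 E=2 S=1 W=0
Step 2 [NS]: N:car6-GO,E:wait,S:car5-GO,W:wait | queues: N=0 E=2 S=0 W=0
Step 3 [NS]: N:empty,E:wait,S:empty,W:wait | queues: N=0 E=2 S=0 W=0
Step 4 [NS]: N:empty,E:wait,S:empty,W:wait | queues: N=0 E=2 S=0 W=0
Cars crossed by step 4: 4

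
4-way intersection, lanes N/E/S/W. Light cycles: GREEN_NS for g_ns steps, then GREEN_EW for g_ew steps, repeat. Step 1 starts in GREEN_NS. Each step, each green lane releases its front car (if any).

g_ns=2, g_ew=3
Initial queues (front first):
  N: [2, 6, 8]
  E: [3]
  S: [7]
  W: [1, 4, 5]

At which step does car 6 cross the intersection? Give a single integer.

Step 1 [NS]: N:car2-GO,E:wait,S:car7-GO,W:wait | queues: N=2 E=1 S=0 W=3
Step 2 [NS]: N:car6-GO,E:wait,S:empty,W:wait | queues: N=1 E=1 S=0 W=3
Step 3 [EW]: N:wait,E:car3-GO,S:wait,W:car1-GO | queues: N=1 E=0 S=0 W=2
Step 4 [EW]: N:wait,E:empty,S:wait,W:car4-GO | queues: N=1 E=0 S=0 W=1
Step 5 [EW]: N:wait,E:empty,S:wait,W:car5-GO | queues: N=1 E=0 S=0 W=0
Step 6 [NS]: N:car8-GO,E:wait,S:empty,W:wait | queues: N=0 E=0 S=0 W=0
Car 6 crosses at step 2

2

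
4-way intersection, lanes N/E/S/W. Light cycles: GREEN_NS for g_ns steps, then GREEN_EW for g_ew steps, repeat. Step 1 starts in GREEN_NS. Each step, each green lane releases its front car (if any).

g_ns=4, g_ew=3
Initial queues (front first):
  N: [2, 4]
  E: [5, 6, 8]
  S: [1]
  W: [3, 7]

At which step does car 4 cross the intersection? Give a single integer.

Step 1 [NS]: N:car2-GO,E:wait,S:car1-GO,W:wait | queues: N=1 E=3 S=0 W=2
Step 2 [NS]: N:car4-GO,E:wait,S:empty,W:wait | queues: N=0 E=3 S=0 W=2
Step 3 [NS]: N:empty,E:wait,S:empty,W:wait | queues: N=0 E=3 S=0 W=2
Step 4 [NS]: N:empty,E:wait,S:empty,W:wait | queues: N=0 E=3 S=0 W=2
Step 5 [EW]: N:wait,E:car5-GO,S:wait,W:car3-GO | queues: N=0 E=2 S=0 W=1
Step 6 [EW]: N:wait,E:car6-GO,S:wait,W:car7-GO | queues: N=0 E=1 S=0 W=0
Step 7 [EW]: N:wait,E:car8-GO,S:wait,W:empty | queues: N=0 E=0 S=0 W=0
Car 4 crosses at step 2

2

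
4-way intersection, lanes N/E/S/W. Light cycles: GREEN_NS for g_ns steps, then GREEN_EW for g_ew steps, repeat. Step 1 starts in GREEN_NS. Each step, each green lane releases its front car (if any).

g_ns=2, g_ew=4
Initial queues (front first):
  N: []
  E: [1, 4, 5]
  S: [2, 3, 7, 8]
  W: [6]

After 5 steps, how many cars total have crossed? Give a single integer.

Step 1 [NS]: N:empty,E:wait,S:car2-GO,W:wait | queues: N=0 E=3 S=3 W=1
Step 2 [NS]: N:empty,E:wait,S:car3-GO,W:wait | queues: N=0 E=3 S=2 W=1
Step 3 [EW]: N:wait,E:car1-GO,S:wait,W:car6-GO | queues: N=0 E=2 S=2 W=0
Step 4 [EW]: N:wait,E:car4-GO,S:wait,W:empty | queues: N=0 E=1 S=2 W=0
Step 5 [EW]: N:wait,E:car5-GO,S:wait,W:empty | queues: N=0 E=0 S=2 W=0
Cars crossed by step 5: 6

Answer: 6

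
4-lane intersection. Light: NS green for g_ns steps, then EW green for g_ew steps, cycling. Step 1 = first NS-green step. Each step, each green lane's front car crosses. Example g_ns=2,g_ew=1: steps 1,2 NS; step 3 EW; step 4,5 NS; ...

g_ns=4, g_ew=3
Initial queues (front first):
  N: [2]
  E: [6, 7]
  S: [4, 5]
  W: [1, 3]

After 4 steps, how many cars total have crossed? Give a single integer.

Answer: 3

Derivation:
Step 1 [NS]: N:car2-GO,E:wait,S:car4-GO,W:wait | queues: N=0 E=2 S=1 W=2
Step 2 [NS]: N:empty,E:wait,S:car5-GO,W:wait | queues: N=0 E=2 S=0 W=2
Step 3 [NS]: N:empty,E:wait,S:empty,W:wait | queues: N=0 E=2 S=0 W=2
Step 4 [NS]: N:empty,E:wait,S:empty,W:wait | queues: N=0 E=2 S=0 W=2
Cars crossed by step 4: 3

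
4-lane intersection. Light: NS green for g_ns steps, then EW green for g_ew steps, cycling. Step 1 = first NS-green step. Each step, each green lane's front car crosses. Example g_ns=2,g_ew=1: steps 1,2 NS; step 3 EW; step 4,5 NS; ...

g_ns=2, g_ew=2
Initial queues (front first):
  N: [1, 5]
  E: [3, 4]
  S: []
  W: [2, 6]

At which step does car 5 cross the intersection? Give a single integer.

Step 1 [NS]: N:car1-GO,E:wait,S:empty,W:wait | queues: N=1 E=2 S=0 W=2
Step 2 [NS]: N:car5-GO,E:wait,S:empty,W:wait | queues: N=0 E=2 S=0 W=2
Step 3 [EW]: N:wait,E:car3-GO,S:wait,W:car2-GO | queues: N=0 E=1 S=0 W=1
Step 4 [EW]: N:wait,E:car4-GO,S:wait,W:car6-GO | queues: N=0 E=0 S=0 W=0
Car 5 crosses at step 2

2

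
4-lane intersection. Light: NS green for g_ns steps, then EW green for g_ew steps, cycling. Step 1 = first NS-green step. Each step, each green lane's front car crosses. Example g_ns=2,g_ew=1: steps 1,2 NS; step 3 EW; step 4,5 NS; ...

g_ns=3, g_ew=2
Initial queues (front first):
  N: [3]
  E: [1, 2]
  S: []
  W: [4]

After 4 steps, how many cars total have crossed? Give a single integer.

Step 1 [NS]: N:car3-GO,E:wait,S:empty,W:wait | queues: N=0 E=2 S=0 W=1
Step 2 [NS]: N:empty,E:wait,S:empty,W:wait | queues: N=0 E=2 S=0 W=1
Step 3 [NS]: N:empty,E:wait,S:empty,W:wait | queues: N=0 E=2 S=0 W=1
Step 4 [EW]: N:wait,E:car1-GO,S:wait,W:car4-GO | queues: N=0 E=1 S=0 W=0
Cars crossed by step 4: 3

Answer: 3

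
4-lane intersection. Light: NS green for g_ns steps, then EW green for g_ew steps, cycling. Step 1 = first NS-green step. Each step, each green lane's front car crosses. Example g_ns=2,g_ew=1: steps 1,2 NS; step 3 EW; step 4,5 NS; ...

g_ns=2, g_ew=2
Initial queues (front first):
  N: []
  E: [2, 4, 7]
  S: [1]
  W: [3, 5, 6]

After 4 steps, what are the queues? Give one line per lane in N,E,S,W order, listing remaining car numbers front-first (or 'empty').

Step 1 [NS]: N:empty,E:wait,S:car1-GO,W:wait | queues: N=0 E=3 S=0 W=3
Step 2 [NS]: N:empty,E:wait,S:empty,W:wait | queues: N=0 E=3 S=0 W=3
Step 3 [EW]: N:wait,E:car2-GO,S:wait,W:car3-GO | queues: N=0 E=2 S=0 W=2
Step 4 [EW]: N:wait,E:car4-GO,S:wait,W:car5-GO | queues: N=0 E=1 S=0 W=1

N: empty
E: 7
S: empty
W: 6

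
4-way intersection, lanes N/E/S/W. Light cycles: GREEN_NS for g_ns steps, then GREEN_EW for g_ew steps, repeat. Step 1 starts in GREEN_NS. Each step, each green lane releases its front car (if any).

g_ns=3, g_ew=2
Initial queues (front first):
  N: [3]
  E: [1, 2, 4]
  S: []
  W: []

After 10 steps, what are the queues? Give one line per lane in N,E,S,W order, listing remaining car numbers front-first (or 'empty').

Step 1 [NS]: N:car3-GO,E:wait,S:empty,W:wait | queues: N=0 E=3 S=0 W=0
Step 2 [NS]: N:empty,E:wait,S:empty,W:wait | queues: N=0 E=3 S=0 W=0
Step 3 [NS]: N:empty,E:wait,S:empty,W:wait | queues: N=0 E=3 S=0 W=0
Step 4 [EW]: N:wait,E:car1-GO,S:wait,W:empty | queues: N=0 E=2 S=0 W=0
Step 5 [EW]: N:wait,E:car2-GO,S:wait,W:empty | queues: N=0 E=1 S=0 W=0
Step 6 [NS]: N:empty,E:wait,S:empty,W:wait | queues: N=0 E=1 S=0 W=0
Step 7 [NS]: N:empty,E:wait,S:empty,W:wait | queues: N=0 E=1 S=0 W=0
Step 8 [NS]: N:empty,E:wait,S:empty,W:wait | queues: N=0 E=1 S=0 W=0
Step 9 [EW]: N:wait,E:car4-GO,S:wait,W:empty | queues: N=0 E=0 S=0 W=0

N: empty
E: empty
S: empty
W: empty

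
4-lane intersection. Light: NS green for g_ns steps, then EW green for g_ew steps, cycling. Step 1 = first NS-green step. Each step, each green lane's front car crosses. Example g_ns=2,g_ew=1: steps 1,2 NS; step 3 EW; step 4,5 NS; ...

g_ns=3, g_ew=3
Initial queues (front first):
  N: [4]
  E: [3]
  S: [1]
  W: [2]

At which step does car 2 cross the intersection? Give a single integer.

Step 1 [NS]: N:car4-GO,E:wait,S:car1-GO,W:wait | queues: N=0 E=1 S=0 W=1
Step 2 [NS]: N:empty,E:wait,S:empty,W:wait | queues: N=0 E=1 S=0 W=1
Step 3 [NS]: N:empty,E:wait,S:empty,W:wait | queues: N=0 E=1 S=0 W=1
Step 4 [EW]: N:wait,E:car3-GO,S:wait,W:car2-GO | queues: N=0 E=0 S=0 W=0
Car 2 crosses at step 4

4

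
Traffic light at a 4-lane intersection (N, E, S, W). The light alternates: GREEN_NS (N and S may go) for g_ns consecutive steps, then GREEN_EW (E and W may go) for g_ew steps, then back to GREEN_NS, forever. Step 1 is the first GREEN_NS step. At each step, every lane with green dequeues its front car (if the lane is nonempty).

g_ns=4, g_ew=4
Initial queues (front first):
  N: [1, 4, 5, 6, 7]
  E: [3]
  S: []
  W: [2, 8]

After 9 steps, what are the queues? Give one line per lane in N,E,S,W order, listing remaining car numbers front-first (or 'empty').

Step 1 [NS]: N:car1-GO,E:wait,S:empty,W:wait | queues: N=4 E=1 S=0 W=2
Step 2 [NS]: N:car4-GO,E:wait,S:empty,W:wait | queues: N=3 E=1 S=0 W=2
Step 3 [NS]: N:car5-GO,E:wait,S:empty,W:wait | queues: N=2 E=1 S=0 W=2
Step 4 [NS]: N:car6-GO,E:wait,S:empty,W:wait | queues: N=1 E=1 S=0 W=2
Step 5 [EW]: N:wait,E:car3-GO,S:wait,W:car2-GO | queues: N=1 E=0 S=0 W=1
Step 6 [EW]: N:wait,E:empty,S:wait,W:car8-GO | queues: N=1 E=0 S=0 W=0
Step 7 [EW]: N:wait,E:empty,S:wait,W:empty | queues: N=1 E=0 S=0 W=0
Step 8 [EW]: N:wait,E:empty,S:wait,W:empty | queues: N=1 E=0 S=0 W=0
Step 9 [NS]: N:car7-GO,E:wait,S:empty,W:wait | queues: N=0 E=0 S=0 W=0

N: empty
E: empty
S: empty
W: empty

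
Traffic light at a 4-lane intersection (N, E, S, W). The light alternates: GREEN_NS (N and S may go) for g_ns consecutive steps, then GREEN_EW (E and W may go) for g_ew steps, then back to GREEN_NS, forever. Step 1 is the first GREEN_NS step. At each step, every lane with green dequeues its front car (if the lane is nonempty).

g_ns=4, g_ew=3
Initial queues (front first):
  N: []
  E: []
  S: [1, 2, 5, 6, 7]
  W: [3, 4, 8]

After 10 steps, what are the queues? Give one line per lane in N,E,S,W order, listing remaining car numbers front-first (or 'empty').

Step 1 [NS]: N:empty,E:wait,S:car1-GO,W:wait | queues: N=0 E=0 S=4 W=3
Step 2 [NS]: N:empty,E:wait,S:car2-GO,W:wait | queues: N=0 E=0 S=3 W=3
Step 3 [NS]: N:empty,E:wait,S:car5-GO,W:wait | queues: N=0 E=0 S=2 W=3
Step 4 [NS]: N:empty,E:wait,S:car6-GO,W:wait | queues: N=0 E=0 S=1 W=3
Step 5 [EW]: N:wait,E:empty,S:wait,W:car3-GO | queues: N=0 E=0 S=1 W=2
Step 6 [EW]: N:wait,E:empty,S:wait,W:car4-GO | queues: N=0 E=0 S=1 W=1
Step 7 [EW]: N:wait,E:empty,S:wait,W:car8-GO | queues: N=0 E=0 S=1 W=0
Step 8 [NS]: N:empty,E:wait,S:car7-GO,W:wait | queues: N=0 E=0 S=0 W=0

N: empty
E: empty
S: empty
W: empty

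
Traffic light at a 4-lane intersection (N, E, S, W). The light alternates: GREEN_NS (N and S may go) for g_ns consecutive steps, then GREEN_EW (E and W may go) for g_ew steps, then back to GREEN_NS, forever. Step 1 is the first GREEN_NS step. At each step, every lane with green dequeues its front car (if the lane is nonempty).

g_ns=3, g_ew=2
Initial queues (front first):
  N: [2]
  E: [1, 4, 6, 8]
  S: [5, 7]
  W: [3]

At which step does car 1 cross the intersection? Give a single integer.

Step 1 [NS]: N:car2-GO,E:wait,S:car5-GO,W:wait | queues: N=0 E=4 S=1 W=1
Step 2 [NS]: N:empty,E:wait,S:car7-GO,W:wait | queues: N=0 E=4 S=0 W=1
Step 3 [NS]: N:empty,E:wait,S:empty,W:wait | queues: N=0 E=4 S=0 W=1
Step 4 [EW]: N:wait,E:car1-GO,S:wait,W:car3-GO | queues: N=0 E=3 S=0 W=0
Step 5 [EW]: N:wait,E:car4-GO,S:wait,W:empty | queues: N=0 E=2 S=0 W=0
Step 6 [NS]: N:empty,E:wait,S:empty,W:wait | queues: N=0 E=2 S=0 W=0
Step 7 [NS]: N:empty,E:wait,S:empty,W:wait | queues: N=0 E=2 S=0 W=0
Step 8 [NS]: N:empty,E:wait,S:empty,W:wait | queues: N=0 E=2 S=0 W=0
Step 9 [EW]: N:wait,E:car6-GO,S:wait,W:empty | queues: N=0 E=1 S=0 W=0
Step 10 [EW]: N:wait,E:car8-GO,S:wait,W:empty | queues: N=0 E=0 S=0 W=0
Car 1 crosses at step 4

4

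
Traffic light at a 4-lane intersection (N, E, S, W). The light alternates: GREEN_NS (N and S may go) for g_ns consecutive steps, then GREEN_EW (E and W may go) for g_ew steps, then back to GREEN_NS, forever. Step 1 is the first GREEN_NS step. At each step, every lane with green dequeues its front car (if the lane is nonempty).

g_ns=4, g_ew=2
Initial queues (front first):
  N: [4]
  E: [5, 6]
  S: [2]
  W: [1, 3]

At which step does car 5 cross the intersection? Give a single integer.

Step 1 [NS]: N:car4-GO,E:wait,S:car2-GO,W:wait | queues: N=0 E=2 S=0 W=2
Step 2 [NS]: N:empty,E:wait,S:empty,W:wait | queues: N=0 E=2 S=0 W=2
Step 3 [NS]: N:empty,E:wait,S:empty,W:wait | queues: N=0 E=2 S=0 W=2
Step 4 [NS]: N:empty,E:wait,S:empty,W:wait | queues: N=0 E=2 S=0 W=2
Step 5 [EW]: N:wait,E:car5-GO,S:wait,W:car1-GO | queues: N=0 E=1 S=0 W=1
Step 6 [EW]: N:wait,E:car6-GO,S:wait,W:car3-GO | queues: N=0 E=0 S=0 W=0
Car 5 crosses at step 5

5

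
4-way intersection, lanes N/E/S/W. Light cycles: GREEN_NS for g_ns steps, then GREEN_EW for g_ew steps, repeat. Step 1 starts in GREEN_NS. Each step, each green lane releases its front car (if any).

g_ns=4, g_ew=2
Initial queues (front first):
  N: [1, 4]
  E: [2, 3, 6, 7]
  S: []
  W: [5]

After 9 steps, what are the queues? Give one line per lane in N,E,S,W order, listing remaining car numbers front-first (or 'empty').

Step 1 [NS]: N:car1-GO,E:wait,S:empty,W:wait | queues: N=1 E=4 S=0 W=1
Step 2 [NS]: N:car4-GO,E:wait,S:empty,W:wait | queues: N=0 E=4 S=0 W=1
Step 3 [NS]: N:empty,E:wait,S:empty,W:wait | queues: N=0 E=4 S=0 W=1
Step 4 [NS]: N:empty,E:wait,S:empty,W:wait | queues: N=0 E=4 S=0 W=1
Step 5 [EW]: N:wait,E:car2-GO,S:wait,W:car5-GO | queues: N=0 E=3 S=0 W=0
Step 6 [EW]: N:wait,E:car3-GO,S:wait,W:empty | queues: N=0 E=2 S=0 W=0
Step 7 [NS]: N:empty,E:wait,S:empty,W:wait | queues: N=0 E=2 S=0 W=0
Step 8 [NS]: N:empty,E:wait,S:empty,W:wait | queues: N=0 E=2 S=0 W=0
Step 9 [NS]: N:empty,E:wait,S:empty,W:wait | queues: N=0 E=2 S=0 W=0

N: empty
E: 6 7
S: empty
W: empty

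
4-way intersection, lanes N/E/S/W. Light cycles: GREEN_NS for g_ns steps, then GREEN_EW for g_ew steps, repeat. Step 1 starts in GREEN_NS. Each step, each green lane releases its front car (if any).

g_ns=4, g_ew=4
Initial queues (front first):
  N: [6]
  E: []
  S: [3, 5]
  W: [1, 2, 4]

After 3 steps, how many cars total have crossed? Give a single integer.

Step 1 [NS]: N:car6-GO,E:wait,S:car3-GO,W:wait | queues: N=0 E=0 S=1 W=3
Step 2 [NS]: N:empty,E:wait,S:car5-GO,W:wait | queues: N=0 E=0 S=0 W=3
Step 3 [NS]: N:empty,E:wait,S:empty,W:wait | queues: N=0 E=0 S=0 W=3
Cars crossed by step 3: 3

Answer: 3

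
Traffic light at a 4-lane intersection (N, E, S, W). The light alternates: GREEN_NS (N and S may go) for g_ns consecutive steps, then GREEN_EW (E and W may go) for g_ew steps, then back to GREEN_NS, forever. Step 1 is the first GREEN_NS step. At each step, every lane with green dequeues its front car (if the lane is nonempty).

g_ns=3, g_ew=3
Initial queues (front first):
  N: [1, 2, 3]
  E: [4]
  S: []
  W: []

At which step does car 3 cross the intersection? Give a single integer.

Step 1 [NS]: N:car1-GO,E:wait,S:empty,W:wait | queues: N=2 E=1 S=0 W=0
Step 2 [NS]: N:car2-GO,E:wait,S:empty,W:wait | queues: N=1 E=1 S=0 W=0
Step 3 [NS]: N:car3-GO,E:wait,S:empty,W:wait | queues: N=0 E=1 S=0 W=0
Step 4 [EW]: N:wait,E:car4-GO,S:wait,W:empty | queues: N=0 E=0 S=0 W=0
Car 3 crosses at step 3

3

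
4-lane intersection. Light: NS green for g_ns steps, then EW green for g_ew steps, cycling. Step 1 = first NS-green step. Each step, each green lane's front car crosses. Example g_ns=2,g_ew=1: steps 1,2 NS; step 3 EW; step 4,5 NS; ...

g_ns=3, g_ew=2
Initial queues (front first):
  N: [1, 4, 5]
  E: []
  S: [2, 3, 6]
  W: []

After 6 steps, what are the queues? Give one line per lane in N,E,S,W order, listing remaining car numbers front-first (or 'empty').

Step 1 [NS]: N:car1-GO,E:wait,S:car2-GO,W:wait | queues: N=2 E=0 S=2 W=0
Step 2 [NS]: N:car4-GO,E:wait,S:car3-GO,W:wait | queues: N=1 E=0 S=1 W=0
Step 3 [NS]: N:car5-GO,E:wait,S:car6-GO,W:wait | queues: N=0 E=0 S=0 W=0

N: empty
E: empty
S: empty
W: empty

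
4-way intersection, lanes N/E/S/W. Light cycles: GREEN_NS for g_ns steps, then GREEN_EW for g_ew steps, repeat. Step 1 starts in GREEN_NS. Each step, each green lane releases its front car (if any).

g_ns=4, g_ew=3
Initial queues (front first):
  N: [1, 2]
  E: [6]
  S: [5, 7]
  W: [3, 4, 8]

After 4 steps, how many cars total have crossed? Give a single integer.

Step 1 [NS]: N:car1-GO,E:wait,S:car5-GO,W:wait | queues: N=1 E=1 S=1 W=3
Step 2 [NS]: N:car2-GO,E:wait,S:car7-GO,W:wait | queues: N=0 E=1 S=0 W=3
Step 3 [NS]: N:empty,E:wait,S:empty,W:wait | queues: N=0 E=1 S=0 W=3
Step 4 [NS]: N:empty,E:wait,S:empty,W:wait | queues: N=0 E=1 S=0 W=3
Cars crossed by step 4: 4

Answer: 4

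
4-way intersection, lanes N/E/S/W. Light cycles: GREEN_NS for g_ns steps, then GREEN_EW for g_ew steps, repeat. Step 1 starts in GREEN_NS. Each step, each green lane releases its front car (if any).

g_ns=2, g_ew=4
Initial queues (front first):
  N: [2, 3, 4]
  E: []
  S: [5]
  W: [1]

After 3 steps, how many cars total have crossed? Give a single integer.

Answer: 4

Derivation:
Step 1 [NS]: N:car2-GO,E:wait,S:car5-GO,W:wait | queues: N=2 E=0 S=0 W=1
Step 2 [NS]: N:car3-GO,E:wait,S:empty,W:wait | queues: N=1 E=0 S=0 W=1
Step 3 [EW]: N:wait,E:empty,S:wait,W:car1-GO | queues: N=1 E=0 S=0 W=0
Cars crossed by step 3: 4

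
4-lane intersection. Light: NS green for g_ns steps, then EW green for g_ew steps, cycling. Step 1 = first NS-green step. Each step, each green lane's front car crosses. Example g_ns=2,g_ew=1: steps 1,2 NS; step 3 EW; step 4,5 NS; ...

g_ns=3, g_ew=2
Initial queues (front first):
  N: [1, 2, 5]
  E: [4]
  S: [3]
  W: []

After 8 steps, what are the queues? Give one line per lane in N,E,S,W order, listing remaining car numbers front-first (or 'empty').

Step 1 [NS]: N:car1-GO,E:wait,S:car3-GO,W:wait | queues: N=2 E=1 S=0 W=0
Step 2 [NS]: N:car2-GO,E:wait,S:empty,W:wait | queues: N=1 E=1 S=0 W=0
Step 3 [NS]: N:car5-GO,E:wait,S:empty,W:wait | queues: N=0 E=1 S=0 W=0
Step 4 [EW]: N:wait,E:car4-GO,S:wait,W:empty | queues: N=0 E=0 S=0 W=0

N: empty
E: empty
S: empty
W: empty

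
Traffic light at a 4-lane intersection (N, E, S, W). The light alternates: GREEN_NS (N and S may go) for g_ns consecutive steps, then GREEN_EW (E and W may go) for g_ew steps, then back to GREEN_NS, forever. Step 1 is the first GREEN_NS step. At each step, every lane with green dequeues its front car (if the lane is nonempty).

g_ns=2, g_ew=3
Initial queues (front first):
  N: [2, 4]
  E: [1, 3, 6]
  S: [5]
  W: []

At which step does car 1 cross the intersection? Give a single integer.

Step 1 [NS]: N:car2-GO,E:wait,S:car5-GO,W:wait | queues: N=1 E=3 S=0 W=0
Step 2 [NS]: N:car4-GO,E:wait,S:empty,W:wait | queues: N=0 E=3 S=0 W=0
Step 3 [EW]: N:wait,E:car1-GO,S:wait,W:empty | queues: N=0 E=2 S=0 W=0
Step 4 [EW]: N:wait,E:car3-GO,S:wait,W:empty | queues: N=0 E=1 S=0 W=0
Step 5 [EW]: N:wait,E:car6-GO,S:wait,W:empty | queues: N=0 E=0 S=0 W=0
Car 1 crosses at step 3

3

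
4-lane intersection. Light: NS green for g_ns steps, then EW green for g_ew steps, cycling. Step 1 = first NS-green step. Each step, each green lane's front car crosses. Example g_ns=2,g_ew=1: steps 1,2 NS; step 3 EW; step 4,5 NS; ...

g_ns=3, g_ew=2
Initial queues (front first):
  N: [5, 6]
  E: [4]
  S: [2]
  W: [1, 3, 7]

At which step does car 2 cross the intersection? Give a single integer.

Step 1 [NS]: N:car5-GO,E:wait,S:car2-GO,W:wait | queues: N=1 E=1 S=0 W=3
Step 2 [NS]: N:car6-GO,E:wait,S:empty,W:wait | queues: N=0 E=1 S=0 W=3
Step 3 [NS]: N:empty,E:wait,S:empty,W:wait | queues: N=0 E=1 S=0 W=3
Step 4 [EW]: N:wait,E:car4-GO,S:wait,W:car1-GO | queues: N=0 E=0 S=0 W=2
Step 5 [EW]: N:wait,E:empty,S:wait,W:car3-GO | queues: N=0 E=0 S=0 W=1
Step 6 [NS]: N:empty,E:wait,S:empty,W:wait | queues: N=0 E=0 S=0 W=1
Step 7 [NS]: N:empty,E:wait,S:empty,W:wait | queues: N=0 E=0 S=0 W=1
Step 8 [NS]: N:empty,E:wait,S:empty,W:wait | queues: N=0 E=0 S=0 W=1
Step 9 [EW]: N:wait,E:empty,S:wait,W:car7-GO | queues: N=0 E=0 S=0 W=0
Car 2 crosses at step 1

1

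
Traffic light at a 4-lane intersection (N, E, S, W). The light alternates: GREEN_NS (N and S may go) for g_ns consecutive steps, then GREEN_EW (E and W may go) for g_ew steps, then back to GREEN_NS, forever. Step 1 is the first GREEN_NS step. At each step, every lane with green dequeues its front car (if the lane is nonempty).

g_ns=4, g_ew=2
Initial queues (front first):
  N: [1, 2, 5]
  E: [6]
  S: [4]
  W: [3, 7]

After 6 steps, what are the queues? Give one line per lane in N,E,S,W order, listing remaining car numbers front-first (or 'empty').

Step 1 [NS]: N:car1-GO,E:wait,S:car4-GO,W:wait | queues: N=2 E=1 S=0 W=2
Step 2 [NS]: N:car2-GO,E:wait,S:empty,W:wait | queues: N=1 E=1 S=0 W=2
Step 3 [NS]: N:car5-GO,E:wait,S:empty,W:wait | queues: N=0 E=1 S=0 W=2
Step 4 [NS]: N:empty,E:wait,S:empty,W:wait | queues: N=0 E=1 S=0 W=2
Step 5 [EW]: N:wait,E:car6-GO,S:wait,W:car3-GO | queues: N=0 E=0 S=0 W=1
Step 6 [EW]: N:wait,E:empty,S:wait,W:car7-GO | queues: N=0 E=0 S=0 W=0

N: empty
E: empty
S: empty
W: empty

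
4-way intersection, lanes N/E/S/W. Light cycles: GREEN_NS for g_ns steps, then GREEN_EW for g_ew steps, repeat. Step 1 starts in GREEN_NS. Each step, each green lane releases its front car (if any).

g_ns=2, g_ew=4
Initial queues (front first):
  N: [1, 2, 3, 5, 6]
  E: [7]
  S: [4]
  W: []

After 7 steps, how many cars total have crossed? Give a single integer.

Step 1 [NS]: N:car1-GO,E:wait,S:car4-GO,W:wait | queues: N=4 E=1 S=0 W=0
Step 2 [NS]: N:car2-GO,E:wait,S:empty,W:wait | queues: N=3 E=1 S=0 W=0
Step 3 [EW]: N:wait,E:car7-GO,S:wait,W:empty | queues: N=3 E=0 S=0 W=0
Step 4 [EW]: N:wait,E:empty,S:wait,W:empty | queues: N=3 E=0 S=0 W=0
Step 5 [EW]: N:wait,E:empty,S:wait,W:empty | queues: N=3 E=0 S=0 W=0
Step 6 [EW]: N:wait,E:empty,S:wait,W:empty | queues: N=3 E=0 S=0 W=0
Step 7 [NS]: N:car3-GO,E:wait,S:empty,W:wait | queues: N=2 E=0 S=0 W=0
Cars crossed by step 7: 5

Answer: 5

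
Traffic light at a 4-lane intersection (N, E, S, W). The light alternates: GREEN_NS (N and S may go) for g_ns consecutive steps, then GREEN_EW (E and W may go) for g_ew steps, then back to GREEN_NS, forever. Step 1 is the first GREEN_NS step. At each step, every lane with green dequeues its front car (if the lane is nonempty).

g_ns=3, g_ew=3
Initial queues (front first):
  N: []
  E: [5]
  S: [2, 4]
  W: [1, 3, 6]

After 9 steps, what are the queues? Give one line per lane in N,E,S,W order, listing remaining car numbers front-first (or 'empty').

Step 1 [NS]: N:empty,E:wait,S:car2-GO,W:wait | queues: N=0 E=1 S=1 W=3
Step 2 [NS]: N:empty,E:wait,S:car4-GO,W:wait | queues: N=0 E=1 S=0 W=3
Step 3 [NS]: N:empty,E:wait,S:empty,W:wait | queues: N=0 E=1 S=0 W=3
Step 4 [EW]: N:wait,E:car5-GO,S:wait,W:car1-GO | queues: N=0 E=0 S=0 W=2
Step 5 [EW]: N:wait,E:empty,S:wait,W:car3-GO | queues: N=0 E=0 S=0 W=1
Step 6 [EW]: N:wait,E:empty,S:wait,W:car6-GO | queues: N=0 E=0 S=0 W=0

N: empty
E: empty
S: empty
W: empty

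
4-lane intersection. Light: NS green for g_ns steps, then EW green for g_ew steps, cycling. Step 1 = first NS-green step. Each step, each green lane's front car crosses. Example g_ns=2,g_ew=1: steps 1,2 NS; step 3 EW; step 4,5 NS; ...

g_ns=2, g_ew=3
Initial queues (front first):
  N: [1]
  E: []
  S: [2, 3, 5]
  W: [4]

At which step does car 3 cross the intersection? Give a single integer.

Step 1 [NS]: N:car1-GO,E:wait,S:car2-GO,W:wait | queues: N=0 E=0 S=2 W=1
Step 2 [NS]: N:empty,E:wait,S:car3-GO,W:wait | queues: N=0 E=0 S=1 W=1
Step 3 [EW]: N:wait,E:empty,S:wait,W:car4-GO | queues: N=0 E=0 S=1 W=0
Step 4 [EW]: N:wait,E:empty,S:wait,W:empty | queues: N=0 E=0 S=1 W=0
Step 5 [EW]: N:wait,E:empty,S:wait,W:empty | queues: N=0 E=0 S=1 W=0
Step 6 [NS]: N:empty,E:wait,S:car5-GO,W:wait | queues: N=0 E=0 S=0 W=0
Car 3 crosses at step 2

2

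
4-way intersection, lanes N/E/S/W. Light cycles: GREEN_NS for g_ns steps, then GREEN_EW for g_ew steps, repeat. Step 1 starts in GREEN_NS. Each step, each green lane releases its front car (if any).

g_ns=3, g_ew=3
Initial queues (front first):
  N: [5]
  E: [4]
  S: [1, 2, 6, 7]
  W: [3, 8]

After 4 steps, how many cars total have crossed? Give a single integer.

Step 1 [NS]: N:car5-GO,E:wait,S:car1-GO,W:wait | queues: N=0 E=1 S=3 W=2
Step 2 [NS]: N:empty,E:wait,S:car2-GO,W:wait | queues: N=0 E=1 S=2 W=2
Step 3 [NS]: N:empty,E:wait,S:car6-GO,W:wait | queues: N=0 E=1 S=1 W=2
Step 4 [EW]: N:wait,E:car4-GO,S:wait,W:car3-GO | queues: N=0 E=0 S=1 W=1
Cars crossed by step 4: 6

Answer: 6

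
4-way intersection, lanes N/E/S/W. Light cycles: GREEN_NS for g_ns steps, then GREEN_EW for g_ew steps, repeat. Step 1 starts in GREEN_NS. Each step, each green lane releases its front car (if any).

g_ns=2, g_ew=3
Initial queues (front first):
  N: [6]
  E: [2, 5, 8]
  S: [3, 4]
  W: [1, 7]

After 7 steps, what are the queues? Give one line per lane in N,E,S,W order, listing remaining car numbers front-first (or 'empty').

Step 1 [NS]: N:car6-GO,E:wait,S:car3-GO,W:wait | queues: N=0 E=3 S=1 W=2
Step 2 [NS]: N:empty,E:wait,S:car4-GO,W:wait | queues: N=0 E=3 S=0 W=2
Step 3 [EW]: N:wait,E:car2-GO,S:wait,W:car1-GO | queues: N=0 E=2 S=0 W=1
Step 4 [EW]: N:wait,E:car5-GO,S:wait,W:car7-GO | queues: N=0 E=1 S=0 W=0
Step 5 [EW]: N:wait,E:car8-GO,S:wait,W:empty | queues: N=0 E=0 S=0 W=0

N: empty
E: empty
S: empty
W: empty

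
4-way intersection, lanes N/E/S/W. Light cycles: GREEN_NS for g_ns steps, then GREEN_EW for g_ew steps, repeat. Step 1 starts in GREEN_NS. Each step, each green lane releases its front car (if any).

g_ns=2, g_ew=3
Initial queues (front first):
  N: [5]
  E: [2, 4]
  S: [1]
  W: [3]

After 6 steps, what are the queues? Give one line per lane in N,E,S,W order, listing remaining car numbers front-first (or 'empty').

Step 1 [NS]: N:car5-GO,E:wait,S:car1-GO,W:wait | queues: N=0 E=2 S=0 W=1
Step 2 [NS]: N:empty,E:wait,S:empty,W:wait | queues: N=0 E=2 S=0 W=1
Step 3 [EW]: N:wait,E:car2-GO,S:wait,W:car3-GO | queues: N=0 E=1 S=0 W=0
Step 4 [EW]: N:wait,E:car4-GO,S:wait,W:empty | queues: N=0 E=0 S=0 W=0

N: empty
E: empty
S: empty
W: empty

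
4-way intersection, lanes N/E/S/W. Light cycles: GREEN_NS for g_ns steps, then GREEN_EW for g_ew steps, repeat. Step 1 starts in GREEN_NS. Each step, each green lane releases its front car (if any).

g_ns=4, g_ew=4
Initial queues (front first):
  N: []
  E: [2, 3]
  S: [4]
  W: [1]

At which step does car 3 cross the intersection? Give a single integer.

Step 1 [NS]: N:empty,E:wait,S:car4-GO,W:wait | queues: N=0 E=2 S=0 W=1
Step 2 [NS]: N:empty,E:wait,S:empty,W:wait | queues: N=0 E=2 S=0 W=1
Step 3 [NS]: N:empty,E:wait,S:empty,W:wait | queues: N=0 E=2 S=0 W=1
Step 4 [NS]: N:empty,E:wait,S:empty,W:wait | queues: N=0 E=2 S=0 W=1
Step 5 [EW]: N:wait,E:car2-GO,S:wait,W:car1-GO | queues: N=0 E=1 S=0 W=0
Step 6 [EW]: N:wait,E:car3-GO,S:wait,W:empty | queues: N=0 E=0 S=0 W=0
Car 3 crosses at step 6

6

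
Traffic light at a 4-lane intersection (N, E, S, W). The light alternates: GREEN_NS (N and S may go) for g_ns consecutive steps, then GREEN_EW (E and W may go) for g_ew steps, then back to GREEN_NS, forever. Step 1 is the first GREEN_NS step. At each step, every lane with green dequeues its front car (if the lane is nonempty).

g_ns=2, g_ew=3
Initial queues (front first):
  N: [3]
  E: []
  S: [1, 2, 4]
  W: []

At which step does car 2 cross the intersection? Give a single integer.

Step 1 [NS]: N:car3-GO,E:wait,S:car1-GO,W:wait | queues: N=0 E=0 S=2 W=0
Step 2 [NS]: N:empty,E:wait,S:car2-GO,W:wait | queues: N=0 E=0 S=1 W=0
Step 3 [EW]: N:wait,E:empty,S:wait,W:empty | queues: N=0 E=0 S=1 W=0
Step 4 [EW]: N:wait,E:empty,S:wait,W:empty | queues: N=0 E=0 S=1 W=0
Step 5 [EW]: N:wait,E:empty,S:wait,W:empty | queues: N=0 E=0 S=1 W=0
Step 6 [NS]: N:empty,E:wait,S:car4-GO,W:wait | queues: N=0 E=0 S=0 W=0
Car 2 crosses at step 2

2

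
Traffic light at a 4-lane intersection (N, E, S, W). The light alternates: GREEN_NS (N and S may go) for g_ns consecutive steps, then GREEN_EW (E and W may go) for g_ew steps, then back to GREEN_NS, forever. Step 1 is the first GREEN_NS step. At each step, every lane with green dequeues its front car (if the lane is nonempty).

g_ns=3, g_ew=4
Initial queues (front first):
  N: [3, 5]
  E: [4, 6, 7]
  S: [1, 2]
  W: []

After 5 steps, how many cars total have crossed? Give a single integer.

Step 1 [NS]: N:car3-GO,E:wait,S:car1-GO,W:wait | queues: N=1 E=3 S=1 W=0
Step 2 [NS]: N:car5-GO,E:wait,S:car2-GO,W:wait | queues: N=0 E=3 S=0 W=0
Step 3 [NS]: N:empty,E:wait,S:empty,W:wait | queues: N=0 E=3 S=0 W=0
Step 4 [EW]: N:wait,E:car4-GO,S:wait,W:empty | queues: N=0 E=2 S=0 W=0
Step 5 [EW]: N:wait,E:car6-GO,S:wait,W:empty | queues: N=0 E=1 S=0 W=0
Cars crossed by step 5: 6

Answer: 6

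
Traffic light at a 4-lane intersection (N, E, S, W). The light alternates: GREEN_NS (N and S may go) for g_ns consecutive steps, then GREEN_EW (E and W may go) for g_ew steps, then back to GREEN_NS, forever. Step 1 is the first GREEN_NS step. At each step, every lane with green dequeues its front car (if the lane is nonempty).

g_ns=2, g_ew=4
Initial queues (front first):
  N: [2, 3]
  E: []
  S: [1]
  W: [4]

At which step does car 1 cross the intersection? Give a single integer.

Step 1 [NS]: N:car2-GO,E:wait,S:car1-GO,W:wait | queues: N=1 E=0 S=0 W=1
Step 2 [NS]: N:car3-GO,E:wait,S:empty,W:wait | queues: N=0 E=0 S=0 W=1
Step 3 [EW]: N:wait,E:empty,S:wait,W:car4-GO | queues: N=0 E=0 S=0 W=0
Car 1 crosses at step 1

1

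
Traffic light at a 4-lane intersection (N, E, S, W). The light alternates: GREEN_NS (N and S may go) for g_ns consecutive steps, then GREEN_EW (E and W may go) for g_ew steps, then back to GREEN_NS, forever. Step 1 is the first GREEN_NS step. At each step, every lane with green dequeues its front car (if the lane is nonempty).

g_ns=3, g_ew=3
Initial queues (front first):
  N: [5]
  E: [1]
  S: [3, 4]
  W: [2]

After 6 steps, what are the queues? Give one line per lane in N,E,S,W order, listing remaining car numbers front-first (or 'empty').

Step 1 [NS]: N:car5-GO,E:wait,S:car3-GO,W:wait | queues: N=0 E=1 S=1 W=1
Step 2 [NS]: N:empty,E:wait,S:car4-GO,W:wait | queues: N=0 E=1 S=0 W=1
Step 3 [NS]: N:empty,E:wait,S:empty,W:wait | queues: N=0 E=1 S=0 W=1
Step 4 [EW]: N:wait,E:car1-GO,S:wait,W:car2-GO | queues: N=0 E=0 S=0 W=0

N: empty
E: empty
S: empty
W: empty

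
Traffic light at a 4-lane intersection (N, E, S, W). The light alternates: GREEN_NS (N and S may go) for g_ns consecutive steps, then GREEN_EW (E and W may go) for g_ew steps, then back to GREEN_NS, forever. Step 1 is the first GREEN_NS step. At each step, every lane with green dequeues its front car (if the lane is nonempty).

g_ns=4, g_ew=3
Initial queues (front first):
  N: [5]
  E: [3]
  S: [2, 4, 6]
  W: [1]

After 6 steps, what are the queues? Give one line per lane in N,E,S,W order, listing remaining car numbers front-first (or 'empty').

Step 1 [NS]: N:car5-GO,E:wait,S:car2-GO,W:wait | queues: N=0 E=1 S=2 W=1
Step 2 [NS]: N:empty,E:wait,S:car4-GO,W:wait | queues: N=0 E=1 S=1 W=1
Step 3 [NS]: N:empty,E:wait,S:car6-GO,W:wait | queues: N=0 E=1 S=0 W=1
Step 4 [NS]: N:empty,E:wait,S:empty,W:wait | queues: N=0 E=1 S=0 W=1
Step 5 [EW]: N:wait,E:car3-GO,S:wait,W:car1-GO | queues: N=0 E=0 S=0 W=0

N: empty
E: empty
S: empty
W: empty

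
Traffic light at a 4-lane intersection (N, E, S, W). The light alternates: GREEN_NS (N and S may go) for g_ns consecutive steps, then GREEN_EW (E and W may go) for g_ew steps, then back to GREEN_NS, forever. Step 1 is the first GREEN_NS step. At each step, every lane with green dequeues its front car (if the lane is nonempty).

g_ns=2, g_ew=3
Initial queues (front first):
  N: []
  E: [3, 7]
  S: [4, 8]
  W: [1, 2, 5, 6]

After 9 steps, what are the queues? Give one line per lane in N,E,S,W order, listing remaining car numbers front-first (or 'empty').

Step 1 [NS]: N:empty,E:wait,S:car4-GO,W:wait | queues: N=0 E=2 S=1 W=4
Step 2 [NS]: N:empty,E:wait,S:car8-GO,W:wait | queues: N=0 E=2 S=0 W=4
Step 3 [EW]: N:wait,E:car3-GO,S:wait,W:car1-GO | queues: N=0 E=1 S=0 W=3
Step 4 [EW]: N:wait,E:car7-GO,S:wait,W:car2-GO | queues: N=0 E=0 S=0 W=2
Step 5 [EW]: N:wait,E:empty,S:wait,W:car5-GO | queues: N=0 E=0 S=0 W=1
Step 6 [NS]: N:empty,E:wait,S:empty,W:wait | queues: N=0 E=0 S=0 W=1
Step 7 [NS]: N:empty,E:wait,S:empty,W:wait | queues: N=0 E=0 S=0 W=1
Step 8 [EW]: N:wait,E:empty,S:wait,W:car6-GO | queues: N=0 E=0 S=0 W=0

N: empty
E: empty
S: empty
W: empty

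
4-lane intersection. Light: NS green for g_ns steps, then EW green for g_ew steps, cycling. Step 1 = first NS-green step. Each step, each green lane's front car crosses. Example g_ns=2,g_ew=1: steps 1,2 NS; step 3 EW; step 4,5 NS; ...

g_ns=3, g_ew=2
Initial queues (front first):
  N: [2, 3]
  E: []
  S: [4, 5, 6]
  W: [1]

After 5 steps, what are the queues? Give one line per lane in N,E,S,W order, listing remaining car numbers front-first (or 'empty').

Step 1 [NS]: N:car2-GO,E:wait,S:car4-GO,W:wait | queues: N=1 E=0 S=2 W=1
Step 2 [NS]: N:car3-GO,E:wait,S:car5-GO,W:wait | queues: N=0 E=0 S=1 W=1
Step 3 [NS]: N:empty,E:wait,S:car6-GO,W:wait | queues: N=0 E=0 S=0 W=1
Step 4 [EW]: N:wait,E:empty,S:wait,W:car1-GO | queues: N=0 E=0 S=0 W=0

N: empty
E: empty
S: empty
W: empty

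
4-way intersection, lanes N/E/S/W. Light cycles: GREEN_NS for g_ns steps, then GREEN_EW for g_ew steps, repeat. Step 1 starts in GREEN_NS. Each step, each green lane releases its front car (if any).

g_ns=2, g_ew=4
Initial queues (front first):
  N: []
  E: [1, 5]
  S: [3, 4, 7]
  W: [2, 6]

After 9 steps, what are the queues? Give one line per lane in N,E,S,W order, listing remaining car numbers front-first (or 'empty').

Step 1 [NS]: N:empty,E:wait,S:car3-GO,W:wait | queues: N=0 E=2 S=2 W=2
Step 2 [NS]: N:empty,E:wait,S:car4-GO,W:wait | queues: N=0 E=2 S=1 W=2
Step 3 [EW]: N:wait,E:car1-GO,S:wait,W:car2-GO | queues: N=0 E=1 S=1 W=1
Step 4 [EW]: N:wait,E:car5-GO,S:wait,W:car6-GO | queues: N=0 E=0 S=1 W=0
Step 5 [EW]: N:wait,E:empty,S:wait,W:empty | queues: N=0 E=0 S=1 W=0
Step 6 [EW]: N:wait,E:empty,S:wait,W:empty | queues: N=0 E=0 S=1 W=0
Step 7 [NS]: N:empty,E:wait,S:car7-GO,W:wait | queues: N=0 E=0 S=0 W=0

N: empty
E: empty
S: empty
W: empty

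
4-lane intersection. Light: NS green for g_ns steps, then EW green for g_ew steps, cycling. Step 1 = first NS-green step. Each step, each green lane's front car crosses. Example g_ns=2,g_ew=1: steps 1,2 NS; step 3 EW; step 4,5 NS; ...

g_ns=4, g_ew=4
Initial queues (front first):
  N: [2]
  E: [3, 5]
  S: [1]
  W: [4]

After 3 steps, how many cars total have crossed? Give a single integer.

Answer: 2

Derivation:
Step 1 [NS]: N:car2-GO,E:wait,S:car1-GO,W:wait | queues: N=0 E=2 S=0 W=1
Step 2 [NS]: N:empty,E:wait,S:empty,W:wait | queues: N=0 E=2 S=0 W=1
Step 3 [NS]: N:empty,E:wait,S:empty,W:wait | queues: N=0 E=2 S=0 W=1
Cars crossed by step 3: 2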